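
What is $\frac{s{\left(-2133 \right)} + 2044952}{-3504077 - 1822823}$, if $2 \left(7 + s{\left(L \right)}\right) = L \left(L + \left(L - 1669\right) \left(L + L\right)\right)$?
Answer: $\frac{34587195577}{10653800} \approx 3246.5$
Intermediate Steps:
$s{\left(L \right)} = -7 + \frac{L \left(L + 2 L \left(-1669 + L\right)\right)}{2}$ ($s{\left(L \right)} = -7 + \frac{L \left(L + \left(L - 1669\right) \left(L + L\right)\right)}{2} = -7 + \frac{L \left(L + \left(-1669 + L\right) 2 L\right)}{2} = -7 + \frac{L \left(L + 2 L \left(-1669 + L\right)\right)}{2}$)
$\frac{s{\left(-2133 \right)} + 2044952}{-3504077 - 1822823} = \frac{\left(-7 + \left(-2133\right)^{3} - \frac{3337 \left(-2133\right)^{2}}{2}\right) + 2044952}{-3504077 - 1822823} = \frac{\left(-7 - 9704486637 - \frac{15182312193}{2}\right) + 2044952}{-5326900} = \left(\left(-7 - 9704486637 - \frac{15182312193}{2}\right) + 2044952\right) \left(- \frac{1}{5326900}\right) = \left(- \frac{34591285481}{2} + 2044952\right) \left(- \frac{1}{5326900}\right) = \left(- \frac{34587195577}{2}\right) \left(- \frac{1}{5326900}\right) = \frac{34587195577}{10653800}$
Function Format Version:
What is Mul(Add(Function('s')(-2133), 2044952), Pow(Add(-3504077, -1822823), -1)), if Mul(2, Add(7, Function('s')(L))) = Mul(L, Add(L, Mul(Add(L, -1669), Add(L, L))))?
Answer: Rational(34587195577, 10653800) ≈ 3246.5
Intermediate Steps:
Function('s')(L) = Add(-7, Mul(Rational(1, 2), L, Add(L, Mul(2, L, Add(-1669, L))))) (Function('s')(L) = Add(-7, Mul(Rational(1, 2), Mul(L, Add(L, Mul(Add(L, -1669), Add(L, L)))))) = Add(-7, Mul(Rational(1, 2), Mul(L, Add(L, Mul(Add(-1669, L), Mul(2, L)))))) = Add(-7, Mul(Rational(1, 2), Mul(L, Add(L, Mul(2, L, Add(-1669, L)))))) = Add(-7, Mul(Rational(1, 2), L, Add(L, Mul(2, L, Add(-1669, L))))))
Mul(Add(Function('s')(-2133), 2044952), Pow(Add(-3504077, -1822823), -1)) = Mul(Add(Add(-7, Pow(-2133, 3), Mul(Rational(-3337, 2), Pow(-2133, 2))), 2044952), Pow(Add(-3504077, -1822823), -1)) = Mul(Add(Add(-7, -9704486637, Mul(Rational(-3337, 2), 4549689)), 2044952), Pow(-5326900, -1)) = Mul(Add(Add(-7, -9704486637, Rational(-15182312193, 2)), 2044952), Rational(-1, 5326900)) = Mul(Add(Rational(-34591285481, 2), 2044952), Rational(-1, 5326900)) = Mul(Rational(-34587195577, 2), Rational(-1, 5326900)) = Rational(34587195577, 10653800)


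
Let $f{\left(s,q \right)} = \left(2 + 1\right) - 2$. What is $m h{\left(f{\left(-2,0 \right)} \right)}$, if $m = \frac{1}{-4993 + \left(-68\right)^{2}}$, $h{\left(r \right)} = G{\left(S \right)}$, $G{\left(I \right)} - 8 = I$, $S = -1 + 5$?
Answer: $- \frac{4}{123} \approx -0.03252$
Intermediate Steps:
$f{\left(s,q \right)} = 1$ ($f{\left(s,q \right)} = 3 - 2 = 1$)
$S = 4$
$G{\left(I \right)} = 8 + I$
$h{\left(r \right)} = 12$ ($h{\left(r \right)} = 8 + 4 = 12$)
$m = - \frac{1}{369}$ ($m = \frac{1}{-4993 + 4624} = \frac{1}{-369} = - \frac{1}{369} \approx -0.00271$)
$m h{\left(f{\left(-2,0 \right)} \right)} = \left(- \frac{1}{369}\right) 12 = - \frac{4}{123}$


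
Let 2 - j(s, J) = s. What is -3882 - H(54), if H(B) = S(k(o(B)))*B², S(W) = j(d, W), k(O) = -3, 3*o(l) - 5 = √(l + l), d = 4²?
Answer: 36942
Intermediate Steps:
d = 16
o(l) = 5/3 + √2*√l/3 (o(l) = 5/3 + √(l + l)/3 = 5/3 + √(2*l)/3 = 5/3 + (√2*√l)/3 = 5/3 + √2*√l/3)
j(s, J) = 2 - s
S(W) = -14 (S(W) = 2 - 1*16 = 2 - 16 = -14)
H(B) = -14*B²
-3882 - H(54) = -3882 - (-14)*54² = -3882 - (-14)*2916 = -3882 - 1*(-40824) = -3882 + 40824 = 36942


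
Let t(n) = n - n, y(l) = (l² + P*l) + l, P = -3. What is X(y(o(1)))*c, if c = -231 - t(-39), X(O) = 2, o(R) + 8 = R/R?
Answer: -462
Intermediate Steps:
o(R) = -7 (o(R) = -8 + R/R = -8 + 1 = -7)
y(l) = l² - 2*l (y(l) = (l² - 3*l) + l = l² - 2*l)
t(n) = 0
c = -231 (c = -231 - 1*0 = -231 + 0 = -231)
X(y(o(1)))*c = 2*(-231) = -462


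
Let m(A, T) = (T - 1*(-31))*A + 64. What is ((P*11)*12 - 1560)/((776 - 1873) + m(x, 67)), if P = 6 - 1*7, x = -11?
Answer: 1692/2111 ≈ 0.80152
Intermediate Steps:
P = -1 (P = 6 - 7 = -1)
m(A, T) = 64 + A*(31 + T) (m(A, T) = (T + 31)*A + 64 = (31 + T)*A + 64 = A*(31 + T) + 64 = 64 + A*(31 + T))
((P*11)*12 - 1560)/((776 - 1873) + m(x, 67)) = (-1*11*12 - 1560)/((776 - 1873) + (64 + 31*(-11) - 11*67)) = (-11*12 - 1560)/(-1097 + (64 - 341 - 737)) = (-132 - 1560)/(-1097 - 1014) = -1692/(-2111) = -1692*(-1/2111) = 1692/2111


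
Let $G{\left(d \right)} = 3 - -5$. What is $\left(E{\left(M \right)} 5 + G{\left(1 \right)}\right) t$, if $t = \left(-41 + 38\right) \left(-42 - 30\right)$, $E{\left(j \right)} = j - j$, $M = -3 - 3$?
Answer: $1728$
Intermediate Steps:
$M = -6$
$E{\left(j \right)} = 0$
$G{\left(d \right)} = 8$ ($G{\left(d \right)} = 3 + 5 = 8$)
$t = 216$ ($t = \left(-3\right) \left(-72\right) = 216$)
$\left(E{\left(M \right)} 5 + G{\left(1 \right)}\right) t = \left(0 \cdot 5 + 8\right) 216 = \left(0 + 8\right) 216 = 8 \cdot 216 = 1728$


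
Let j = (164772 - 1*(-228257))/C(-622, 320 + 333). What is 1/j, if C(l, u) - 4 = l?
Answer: -618/393029 ≈ -0.0015724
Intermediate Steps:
C(l, u) = 4 + l
j = -393029/618 (j = (164772 - 1*(-228257))/(4 - 622) = (164772 + 228257)/(-618) = 393029*(-1/618) = -393029/618 ≈ -635.97)
1/j = 1/(-393029/618) = -618/393029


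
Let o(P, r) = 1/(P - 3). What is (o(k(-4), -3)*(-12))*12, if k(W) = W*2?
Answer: 144/11 ≈ 13.091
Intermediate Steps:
k(W) = 2*W
o(P, r) = 1/(-3 + P)
(o(k(-4), -3)*(-12))*12 = (-12/(-3 + 2*(-4)))*12 = (-12/(-3 - 8))*12 = (-12/(-11))*12 = -1/11*(-12)*12 = (12/11)*12 = 144/11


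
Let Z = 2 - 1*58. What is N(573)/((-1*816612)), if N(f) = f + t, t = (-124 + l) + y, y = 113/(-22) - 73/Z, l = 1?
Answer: -5389/9863392 ≈ -0.00054636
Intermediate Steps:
Z = -56 (Z = 2 - 58 = -56)
y = -2361/616 (y = 113/(-22) - 73/(-56) = 113*(-1/22) - 73*(-1/56) = -113/22 + 73/56 = -2361/616 ≈ -3.8328)
t = -78129/616 (t = (-124 + 1) - 2361/616 = -123 - 2361/616 = -78129/616 ≈ -126.83)
N(f) = -78129/616 + f (N(f) = f - 78129/616 = -78129/616 + f)
N(573)/((-1*816612)) = (-78129/616 + 573)/((-1*816612)) = (274839/616)/(-816612) = (274839/616)*(-1/816612) = -5389/9863392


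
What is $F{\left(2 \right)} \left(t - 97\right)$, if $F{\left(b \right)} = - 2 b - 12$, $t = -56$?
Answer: $2448$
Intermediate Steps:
$F{\left(b \right)} = -12 - 2 b$
$F{\left(2 \right)} \left(t - 97\right) = \left(-12 - 4\right) \left(-56 - 97\right) = \left(-12 - 4\right) \left(-153\right) = \left(-16\right) \left(-153\right) = 2448$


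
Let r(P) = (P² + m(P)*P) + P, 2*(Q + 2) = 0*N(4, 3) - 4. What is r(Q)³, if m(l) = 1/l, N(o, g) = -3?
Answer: 2197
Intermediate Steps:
Q = -4 (Q = -2 + (0*(-3) - 4)/2 = -2 + (0 - 4)/2 = -2 + (½)*(-4) = -2 - 2 = -4)
m(l) = 1/l
r(P) = 1 + P + P² (r(P) = (P² + P/P) + P = (P² + 1) + P = (1 + P²) + P = 1 + P + P²)
r(Q)³ = (1 - 4*(1 - 4))³ = (1 - 4*(-3))³ = (1 + 12)³ = 13³ = 2197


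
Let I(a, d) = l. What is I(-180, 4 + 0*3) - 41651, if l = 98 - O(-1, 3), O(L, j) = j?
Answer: -41556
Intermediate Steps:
l = 95 (l = 98 - 1*3 = 98 - 3 = 95)
I(a, d) = 95
I(-180, 4 + 0*3) - 41651 = 95 - 41651 = -41556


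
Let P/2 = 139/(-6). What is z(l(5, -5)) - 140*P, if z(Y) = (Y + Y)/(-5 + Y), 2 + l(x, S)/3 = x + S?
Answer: 214096/33 ≈ 6487.8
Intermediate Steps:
l(x, S) = -6 + 3*S + 3*x (l(x, S) = -6 + 3*(x + S) = -6 + 3*(S + x) = -6 + (3*S + 3*x) = -6 + 3*S + 3*x)
P = -139/3 (P = 2*(139/(-6)) = 2*(139*(-⅙)) = 2*(-139/6) = -139/3 ≈ -46.333)
z(Y) = 2*Y/(-5 + Y) (z(Y) = (2*Y)/(-5 + Y) = 2*Y/(-5 + Y))
z(l(5, -5)) - 140*P = 2*(-6 + 3*(-5) + 3*5)/(-5 + (-6 + 3*(-5) + 3*5)) - 140*(-139/3) = 2*(-6 - 15 + 15)/(-5 + (-6 - 15 + 15)) + 19460/3 = 2*(-6)/(-5 - 6) + 19460/3 = 2*(-6)/(-11) + 19460/3 = 2*(-6)*(-1/11) + 19460/3 = 12/11 + 19460/3 = 214096/33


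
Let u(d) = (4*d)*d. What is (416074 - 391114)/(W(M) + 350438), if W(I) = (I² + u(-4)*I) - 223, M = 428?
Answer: 24960/560791 ≈ 0.044509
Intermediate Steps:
u(d) = 4*d²
W(I) = -223 + I² + 64*I (W(I) = (I² + (4*(-4)²)*I) - 223 = (I² + (4*16)*I) - 223 = (I² + 64*I) - 223 = -223 + I² + 64*I)
(416074 - 391114)/(W(M) + 350438) = (416074 - 391114)/((-223 + 428² + 64*428) + 350438) = 24960/((-223 + 183184 + 27392) + 350438) = 24960/(210353 + 350438) = 24960/560791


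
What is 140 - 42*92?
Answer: -3724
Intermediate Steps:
140 - 42*92 = 140 - 3864 = -3724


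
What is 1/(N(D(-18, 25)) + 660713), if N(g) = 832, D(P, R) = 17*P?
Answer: 1/661545 ≈ 1.5116e-6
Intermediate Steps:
1/(N(D(-18, 25)) + 660713) = 1/(832 + 660713) = 1/661545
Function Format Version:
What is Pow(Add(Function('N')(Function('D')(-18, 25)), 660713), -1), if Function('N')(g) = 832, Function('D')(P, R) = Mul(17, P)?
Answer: Rational(1, 661545) ≈ 1.5116e-6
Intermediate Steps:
Pow(Add(Function('N')(Function('D')(-18, 25)), 660713), -1) = Pow(Add(832, 660713), -1) = Pow(661545, -1) = Rational(1, 661545)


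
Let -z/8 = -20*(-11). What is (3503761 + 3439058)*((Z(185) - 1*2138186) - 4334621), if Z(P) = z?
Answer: -44951746784373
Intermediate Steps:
z = -1760 (z = -(-160)*(-11) = -8*220 = -1760)
Z(P) = -1760
(3503761 + 3439058)*((Z(185) - 1*2138186) - 4334621) = (3503761 + 3439058)*((-1760 - 1*2138186) - 4334621) = 6942819*((-1760 - 2138186) - 4334621) = 6942819*(-2139946 - 4334621) = 6942819*(-6474567) = -44951746784373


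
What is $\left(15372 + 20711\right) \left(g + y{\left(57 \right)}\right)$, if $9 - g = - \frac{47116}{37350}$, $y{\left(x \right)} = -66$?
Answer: $- \frac{37559408111}{18675} \approx -2.0112 \cdot 10^{6}$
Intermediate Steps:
$g = \frac{191633}{18675}$ ($g = 9 - - \frac{47116}{37350} = 9 - \left(-47116\right) \frac{1}{37350} = 9 - - \frac{23558}{18675} = 9 + \frac{23558}{18675} = \frac{191633}{18675} \approx 10.261$)
$\left(15372 + 20711\right) \left(g + y{\left(57 \right)}\right) = \left(15372 + 20711\right) \left(\frac{191633}{18675} - 66\right) = 36083 \left(- \frac{1040917}{18675}\right) = - \frac{37559408111}{18675}$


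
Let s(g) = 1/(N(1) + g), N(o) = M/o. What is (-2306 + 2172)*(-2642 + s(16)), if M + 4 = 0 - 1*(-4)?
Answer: 2832157/8 ≈ 3.5402e+5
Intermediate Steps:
M = 0 (M = -4 + (0 - 1*(-4)) = -4 + (0 + 4) = -4 + 4 = 0)
N(o) = 0 (N(o) = 0/o = 0)
s(g) = 1/g (s(g) = 1/(0 + g) = 1/g)
(-2306 + 2172)*(-2642 + s(16)) = (-2306 + 2172)*(-2642 + 1/16) = -134*(-2642 + 1/16) = -134*(-42271/16) = 2832157/8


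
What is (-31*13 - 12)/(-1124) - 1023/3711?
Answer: 130071/1390388 ≈ 0.093550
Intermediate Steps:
(-31*13 - 12)/(-1124) - 1023/3711 = (-403 - 12)*(-1/1124) - 1023*1/3711 = -415*(-1/1124) - 341/1237 = 415/1124 - 341/1237 = 130071/1390388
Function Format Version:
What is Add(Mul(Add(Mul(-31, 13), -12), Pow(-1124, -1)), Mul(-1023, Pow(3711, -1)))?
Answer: Rational(130071, 1390388) ≈ 0.093550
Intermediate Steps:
Add(Mul(Add(Mul(-31, 13), -12), Pow(-1124, -1)), Mul(-1023, Pow(3711, -1))) = Add(Mul(Add(-403, -12), Rational(-1, 1124)), Mul(-1023, Rational(1, 3711))) = Add(Mul(-415, Rational(-1, 1124)), Rational(-341, 1237)) = Add(Rational(415, 1124), Rational(-341, 1237)) = Rational(130071, 1390388)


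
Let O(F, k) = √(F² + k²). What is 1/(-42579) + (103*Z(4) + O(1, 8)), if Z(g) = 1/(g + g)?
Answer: 4385629/340632 + √65 ≈ 20.937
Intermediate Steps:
Z(g) = 1/(2*g)
1/(-42579) + (103*Z(4) + O(1, 8)) = 1/(-42579) + (103*((½)/4) + √(1² + 8²)) = -1/42579 + (103*((½)*(¼)) + √(1 + 64)) = -1/42579 + (103*(⅛) + √65) = -1/42579 + (103/8 + √65) = 4385629/340632 + √65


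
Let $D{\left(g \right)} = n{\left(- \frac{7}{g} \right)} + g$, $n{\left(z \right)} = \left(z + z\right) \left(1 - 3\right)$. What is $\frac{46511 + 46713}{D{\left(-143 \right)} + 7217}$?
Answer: $\frac{6665516}{505777} \approx 13.179$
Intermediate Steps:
$n{\left(z \right)} = - 4 z$ ($n{\left(z \right)} = 2 z \left(-2\right) = - 4 z$)
$D{\left(g \right)} = g + \frac{28}{g}$ ($D{\left(g \right)} = - 4 \left(- \frac{7}{g}\right) + g = \frac{28}{g} + g = g + \frac{28}{g}$)
$\frac{46511 + 46713}{D{\left(-143 \right)} + 7217} = \frac{46511 + 46713}{\left(-143 + \frac{28}{-143}\right) + 7217} = \frac{93224}{\left(-143 + 28 \left(- \frac{1}{143}\right)\right) + 7217} = \frac{93224}{\left(-143 - \frac{28}{143}\right) + 7217} = \frac{93224}{- \frac{20477}{143} + 7217} = \frac{93224}{\frac{1011554}{143}} = 93224 \cdot \frac{143}{1011554} = \frac{6665516}{505777}$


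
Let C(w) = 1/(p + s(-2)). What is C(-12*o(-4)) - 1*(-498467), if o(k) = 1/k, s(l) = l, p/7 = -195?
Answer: 681404388/1367 ≈ 4.9847e+5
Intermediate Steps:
p = -1365 (p = 7*(-195) = -1365)
C(w) = -1/1367 (C(w) = 1/(-1365 - 2) = 1/(-1367) = -1/1367)
C(-12*o(-4)) - 1*(-498467) = -1/1367 - 1*(-498467) = -1/1367 + 498467 = 681404388/1367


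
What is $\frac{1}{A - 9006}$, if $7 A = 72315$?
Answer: $\frac{7}{9273} \approx 0.00075488$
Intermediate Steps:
$A = \frac{72315}{7}$ ($A = \frac{1}{7} \cdot 72315 = \frac{72315}{7} \approx 10331.0$)
$\frac{1}{A - 9006} = \frac{1}{\frac{72315}{7} - 9006} = \frac{1}{\frac{9273}{7}} = \frac{7}{9273}$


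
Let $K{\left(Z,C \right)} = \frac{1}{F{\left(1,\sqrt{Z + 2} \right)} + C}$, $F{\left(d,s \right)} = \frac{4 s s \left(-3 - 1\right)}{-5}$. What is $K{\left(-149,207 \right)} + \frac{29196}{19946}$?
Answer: $\frac{19175701}{13134441} \approx 1.46$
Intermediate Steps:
$F{\left(d,s \right)} = \frac{16 s^{2}}{5}$ ($F{\left(d,s \right)} = 4 s s \left(-4\right) \left(- \frac{1}{5}\right) = 4 s \left(- 4 s\right) \left(- \frac{1}{5}\right) = - 16 s^{2} \left(- \frac{1}{5}\right) = \frac{16 s^{2}}{5}$)
$K{\left(Z,C \right)} = \frac{1}{\frac{32}{5} + C + \frac{16 Z}{5}}$ ($K{\left(Z,C \right)} = \frac{1}{\frac{16 \left(\sqrt{Z + 2}\right)^{2}}{5} + C} = \frac{1}{\frac{16 \left(\sqrt{2 + Z}\right)^{2}}{5} + C} = \frac{1}{\frac{16 \left(2 + Z\right)}{5} + C} = \frac{1}{\left(\frac{32}{5} + \frac{16 Z}{5}\right) + C} = \frac{1}{\frac{32}{5} + C + \frac{16 Z}{5}}$)
$K{\left(-149,207 \right)} + \frac{29196}{19946} = \frac{5}{32 + 5 \cdot 207 + 16 \left(-149\right)} + \frac{29196}{19946} = \frac{5}{32 + 1035 - 2384} + 29196 \cdot \frac{1}{19946} = \frac{5}{-1317} + \frac{14598}{9973} = 5 \left(- \frac{1}{1317}\right) + \frac{14598}{9973} = - \frac{5}{1317} + \frac{14598}{9973} = \frac{19175701}{13134441}$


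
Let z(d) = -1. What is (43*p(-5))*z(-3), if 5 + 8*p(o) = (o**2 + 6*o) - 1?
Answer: 473/8 ≈ 59.125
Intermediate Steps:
p(o) = -3/4 + o**2/8 + 3*o/4 (p(o) = -5/8 + ((o**2 + 6*o) - 1)/8 = -5/8 + (-1 + o**2 + 6*o)/8 = -5/8 + (-1/8 + o**2/8 + 3*o/4) = -3/4 + o**2/8 + 3*o/4)
(43*p(-5))*z(-3) = (43*(-3/4 + (1/8)*(-5)**2 + (3/4)*(-5)))*(-1) = (43*(-3/4 + (1/8)*25 - 15/4))*(-1) = (43*(-3/4 + 25/8 - 15/4))*(-1) = (43*(-11/8))*(-1) = -473/8*(-1) = 473/8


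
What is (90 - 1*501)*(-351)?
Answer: 144261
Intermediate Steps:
(90 - 1*501)*(-351) = (90 - 501)*(-351) = -411*(-351) = 144261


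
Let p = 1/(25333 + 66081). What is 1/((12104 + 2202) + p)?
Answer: 91414/1307768685 ≈ 6.9901e-5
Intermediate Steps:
p = 1/91414 ≈ 1.0939e-5
1/((12104 + 2202) + p) = 1/((12104 + 2202) + 1/91414) = 1/(14306 + 1/91414) = 1/(1307768685/91414) = 91414/1307768685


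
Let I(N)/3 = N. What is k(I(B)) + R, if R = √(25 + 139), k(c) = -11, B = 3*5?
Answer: -11 + 2*√41 ≈ 1.8062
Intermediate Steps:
B = 15
I(N) = 3*N
R = 2*√41 (R = √164 = 2*√41 ≈ 12.806)
k(I(B)) + R = -11 + 2*√41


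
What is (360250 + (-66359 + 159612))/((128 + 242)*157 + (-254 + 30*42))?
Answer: 453503/59096 ≈ 7.6740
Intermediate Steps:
(360250 + (-66359 + 159612))/((128 + 242)*157 + (-254 + 30*42)) = (360250 + 93253)/(370*157 + (-254 + 1260)) = 453503/(58090 + 1006) = 453503/59096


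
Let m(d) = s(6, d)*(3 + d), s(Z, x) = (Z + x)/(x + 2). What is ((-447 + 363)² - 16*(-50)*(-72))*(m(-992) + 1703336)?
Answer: -4732399580688/55 ≈ -8.6044e+10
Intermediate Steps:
s(Z, x) = (Z + x)/(2 + x)
m(d) = (3 + d)*(6 + d)/(2 + d) (m(d) = ((6 + d)/(2 + d))*(3 + d) = (3 + d)*(6 + d)/(2 + d))
((-447 + 363)² - 16*(-50)*(-72))*(m(-992) + 1703336) = ((-447 + 363)² - 16*(-50)*(-72))*((3 - 992)*(6 - 992)/(2 - 992) + 1703336) = ((-84)² + 800*(-72))*(-989*(-986)/(-990) + 1703336) = (7056 - 57600)*(-1/990*(-989)*(-986) + 1703336) = -50544*(-487577/495 + 1703336) = -50544*842663743/495 = -4732399580688/55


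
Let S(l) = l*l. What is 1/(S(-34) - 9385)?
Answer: -1/8229 ≈ -0.00012152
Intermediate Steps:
S(l) = l²
1/(S(-34) - 9385) = 1/((-34)² - 9385) = 1/(1156 - 9385) = 1/(-8229) = -1/8229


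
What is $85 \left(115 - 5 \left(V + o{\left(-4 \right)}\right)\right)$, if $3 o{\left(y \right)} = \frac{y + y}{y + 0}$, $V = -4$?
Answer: $\frac{33575}{3} \approx 11192.0$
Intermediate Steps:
$o{\left(y \right)} = \frac{2}{3}$ ($o{\left(y \right)} = \frac{\left(y + y\right) \frac{1}{y + 0}}{3} = \frac{2 y \frac{1}{y}}{3} = \frac{1}{3} \cdot 2 = \frac{2}{3}$)
$85 \left(115 - 5 \left(V + o{\left(-4 \right)}\right)\right) = 85 \left(115 - 5 \left(-4 + \frac{2}{3}\right)\right) = 85 \left(115 - - \frac{50}{3}\right) = 85 \left(115 + \frac{50}{3}\right) = 85 \cdot \frac{395}{3} = \frac{33575}{3}$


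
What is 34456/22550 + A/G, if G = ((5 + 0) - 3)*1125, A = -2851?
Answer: 264719/1014750 ≈ 0.26087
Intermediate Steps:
G = 2250 (G = (5 - 3)*1125 = 2*1125 = 2250)
34456/22550 + A/G = 34456/22550 - 2851/2250 = 34456*(1/22550) - 2851*1/2250 = 17228/11275 - 2851/2250 = 264719/1014750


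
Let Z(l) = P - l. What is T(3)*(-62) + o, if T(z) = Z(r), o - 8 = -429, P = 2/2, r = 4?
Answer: -235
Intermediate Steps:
P = 1 (P = 2*(½) = 1)
o = -421 (o = 8 - 429 = -421)
Z(l) = 1 - l
T(z) = -3 (T(z) = 1 - 1*4 = 1 - 4 = -3)
T(3)*(-62) + o = -3*(-62) - 421 = 186 - 421 = -235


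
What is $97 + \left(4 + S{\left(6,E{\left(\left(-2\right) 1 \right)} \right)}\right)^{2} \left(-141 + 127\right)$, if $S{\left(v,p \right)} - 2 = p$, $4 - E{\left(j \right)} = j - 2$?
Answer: $-2647$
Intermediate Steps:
$E{\left(j \right)} = 6 - j$ ($E{\left(j \right)} = 4 - \left(j - 2\right) = 4 - \left(-2 + j\right) = 6 - j$)
$S{\left(v,p \right)} = 2 + p$
$97 + \left(4 + S{\left(6,E{\left(\left(-2\right) 1 \right)} \right)}\right)^{2} \left(-141 + 127\right) = 97 + \left(4 + \left(2 + \left(6 - \left(-2\right) 1\right)\right)\right)^{2} \left(-141 + 127\right) = 97 + \left(4 + \left(2 + \left(6 - -2\right)\right)\right)^{2} \left(-14\right) = 97 + \left(4 + \left(2 + \left(6 + 2\right)\right)\right)^{2} \left(-14\right) = 97 + \left(4 + \left(2 + 8\right)\right)^{2} \left(-14\right) = 97 + \left(4 + 10\right)^{2} \left(-14\right) = 97 + 14^{2} \left(-14\right) = 97 + 196 \left(-14\right) = 97 - 2744 = -2647$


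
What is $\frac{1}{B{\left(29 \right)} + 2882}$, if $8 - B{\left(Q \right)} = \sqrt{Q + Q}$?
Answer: $\frac{1445}{4176021} + \frac{\sqrt{58}}{8352042} \approx 0.00034693$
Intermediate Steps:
$B{\left(Q \right)} = 8 - \sqrt{2} \sqrt{Q}$ ($B{\left(Q \right)} = 8 - \sqrt{Q + Q} = 8 - \sqrt{2 Q} = 8 - \sqrt{2} \sqrt{Q}$)
$\frac{1}{B{\left(29 \right)} + 2882} = \frac{1}{\left(8 - \sqrt{2} \sqrt{29}\right) + 2882} = \frac{1}{\left(8 - \sqrt{58}\right) + 2882} = \frac{1}{2890 - \sqrt{58}}$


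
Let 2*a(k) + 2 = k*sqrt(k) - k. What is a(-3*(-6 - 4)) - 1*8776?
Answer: -8792 + 15*sqrt(30) ≈ -8709.8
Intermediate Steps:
a(k) = -1 + k**(3/2)/2 - k/2 (a(k) = -1 + (k*sqrt(k) - k)/2 = -1 + (k**(3/2) - k)/2 = -1 + (k**(3/2)/2 - k/2) = -1 + k**(3/2)/2 - k/2)
a(-3*(-6 - 4)) - 1*8776 = (-1 + (-3*(-6 - 4))**(3/2)/2 - (-3)*(-6 - 4)/2) - 1*8776 = (-1 + (-3*(-10))**(3/2)/2 - (-3)*(-10)/2) - 8776 = (-1 + 30**(3/2)/2 - 1/2*30) - 8776 = (-1 + (30*sqrt(30))/2 - 15) - 8776 = (-1 + 15*sqrt(30) - 15) - 8776 = (-16 + 15*sqrt(30)) - 8776 = -8792 + 15*sqrt(30)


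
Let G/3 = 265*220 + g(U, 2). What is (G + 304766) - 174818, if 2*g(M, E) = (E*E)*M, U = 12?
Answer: 304920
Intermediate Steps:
g(M, E) = M*E²/2 (g(M, E) = ((E*E)*M)/2 = (E²*M)/2 = (M*E²)/2 = M*E²/2)
G = 174972 (G = 3*(265*220 + (½)*12*2²) = 3*(58300 + (½)*12*4) = 3*(58300 + 24) = 3*58324 = 174972)
(G + 304766) - 174818 = (174972 + 304766) - 174818 = 479738 - 174818 = 304920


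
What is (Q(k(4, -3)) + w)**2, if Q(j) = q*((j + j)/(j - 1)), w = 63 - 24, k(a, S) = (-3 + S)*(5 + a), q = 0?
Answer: 1521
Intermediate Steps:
w = 39
Q(j) = 0 (Q(j) = 0*((j + j)/(j - 1)) = 0*((2*j)/(-1 + j)) = 0*(2*j/(-1 + j)) = 0)
(Q(k(4, -3)) + w)**2 = (0 + 39)**2 = 39**2 = 1521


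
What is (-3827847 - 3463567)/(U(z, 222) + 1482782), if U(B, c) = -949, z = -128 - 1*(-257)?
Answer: -7291414/1481833 ≈ -4.9205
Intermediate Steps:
z = 129 (z = -128 + 257 = 129)
(-3827847 - 3463567)/(U(z, 222) + 1482782) = (-3827847 - 3463567)/(-949 + 1482782) = -7291414/1481833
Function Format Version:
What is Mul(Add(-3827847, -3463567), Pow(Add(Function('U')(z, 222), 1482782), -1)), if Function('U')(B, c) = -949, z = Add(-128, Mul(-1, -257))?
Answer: Rational(-7291414, 1481833) ≈ -4.9205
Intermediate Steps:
z = 129 (z = Add(-128, 257) = 129)
Mul(Add(-3827847, -3463567), Pow(Add(Function('U')(z, 222), 1482782), -1)) = Mul(Add(-3827847, -3463567), Pow(Add(-949, 1482782), -1)) = Mul(-7291414, Pow(1481833, -1)) = Mul(-7291414, Rational(1, 1481833)) = Rational(-7291414, 1481833)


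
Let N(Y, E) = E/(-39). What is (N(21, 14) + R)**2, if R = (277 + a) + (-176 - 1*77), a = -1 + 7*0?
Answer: 779689/1521 ≈ 512.62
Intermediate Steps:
N(Y, E) = -E/39 (N(Y, E) = E*(-1/39) = -E/39)
a = -1 (a = -1 + 0 = -1)
R = 23 (R = (277 - 1) + (-176 - 1*77) = 276 + (-176 - 77) = 276 - 253 = 23)
(N(21, 14) + R)**2 = (-1/39*14 + 23)**2 = (-14/39 + 23)**2 = (883/39)**2 = 779689/1521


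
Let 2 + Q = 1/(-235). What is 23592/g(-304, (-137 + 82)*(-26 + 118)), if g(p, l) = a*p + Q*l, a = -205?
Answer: 277206/851423 ≈ 0.32558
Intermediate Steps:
Q = -471/235 (Q = -2 + 1/(-235) = -2 - 1/235 = -471/235 ≈ -2.0043)
g(p, l) = -205*p - 471*l/235
23592/g(-304, (-137 + 82)*(-26 + 118)) = 23592/(-205*(-304) - 471*(-137 + 82)*(-26 + 118)/235) = 23592/(62320 - (-5181)*92/47) = 23592/(62320 - 471/235*(-5060)) = 23592/(62320 + 476652/47) = 23592/(3405692/47) = 23592*(47/3405692) = 277206/851423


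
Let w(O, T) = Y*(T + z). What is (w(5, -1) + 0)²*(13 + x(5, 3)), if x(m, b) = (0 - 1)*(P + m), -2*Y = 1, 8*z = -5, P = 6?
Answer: 169/128 ≈ 1.3203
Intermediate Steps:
z = -5/8 (z = (⅛)*(-5) = -5/8 ≈ -0.62500)
Y = -½ (Y = -½*1 = -½ ≈ -0.50000)
w(O, T) = 5/16 - T/2 (w(O, T) = -(T - 5/8)/2 = -(-5/8 + T)/2 = 5/16 - T/2)
x(m, b) = -6 - m (x(m, b) = (0 - 1)*(6 + m) = -(6 + m) = -6 - m)
(w(5, -1) + 0)²*(13 + x(5, 3)) = ((5/16 - ½*(-1)) + 0)²*(13 + (-6 - 1*5)) = ((5/16 + ½) + 0)²*(13 + (-6 - 5)) = (13/16 + 0)²*(13 - 11) = (13/16)²*2 = (169/256)*2 = 169/128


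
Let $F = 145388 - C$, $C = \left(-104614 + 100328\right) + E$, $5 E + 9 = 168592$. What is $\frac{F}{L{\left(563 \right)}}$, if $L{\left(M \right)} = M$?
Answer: $\frac{579787}{2815} \approx 205.96$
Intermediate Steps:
$E = \frac{168583}{5}$ ($E = - \frac{9}{5} + \frac{1}{5} \cdot 168592 = - \frac{9}{5} + \frac{168592}{5} = \frac{168583}{5} \approx 33717.0$)
$C = \frac{147153}{5}$ ($C = \left(-104614 + 100328\right) + \frac{168583}{5} = -4286 + \frac{168583}{5} = \frac{147153}{5} \approx 29431.0$)
$F = \frac{579787}{5}$ ($F = 145388 - \frac{147153}{5} = \frac{579787}{5} \approx 1.1596 \cdot 10^{5}$)
$\frac{F}{L{\left(563 \right)}} = \frac{579787}{5 \cdot 563} = \frac{579787}{5} \cdot \frac{1}{563} = \frac{579787}{2815}$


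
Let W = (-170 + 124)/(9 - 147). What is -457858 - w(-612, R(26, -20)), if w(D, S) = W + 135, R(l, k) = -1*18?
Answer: -1373980/3 ≈ -4.5799e+5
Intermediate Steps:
R(l, k) = -18
W = 1/3 (W = -46/(-138) = -46*(-1/138) = 1/3 ≈ 0.33333)
w(D, S) = 406/3 (w(D, S) = 1/3 + 135 = 406/3)
-457858 - w(-612, R(26, -20)) = -457858 - 1*406/3 = -457858 - 406/3 = -1373980/3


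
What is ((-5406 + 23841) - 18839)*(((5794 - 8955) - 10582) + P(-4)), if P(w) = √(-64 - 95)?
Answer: 5552172 - 404*I*√159 ≈ 5.5522e+6 - 5094.3*I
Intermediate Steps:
P(w) = I*√159 (P(w) = √(-159) = I*√159)
((-5406 + 23841) - 18839)*(((5794 - 8955) - 10582) + P(-4)) = ((-5406 + 23841) - 18839)*(((5794 - 8955) - 10582) + I*√159) = (18435 - 18839)*((-3161 - 10582) + I*√159) = -404*(-13743 + I*√159) = 5552172 - 404*I*√159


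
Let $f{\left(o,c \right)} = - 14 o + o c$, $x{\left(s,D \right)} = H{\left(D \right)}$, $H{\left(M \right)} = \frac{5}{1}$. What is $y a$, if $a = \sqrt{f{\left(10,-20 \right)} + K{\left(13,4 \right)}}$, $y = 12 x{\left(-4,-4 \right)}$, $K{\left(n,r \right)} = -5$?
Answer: $60 i \sqrt{345} \approx 1114.5 i$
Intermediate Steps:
$H{\left(M \right)} = 5$ ($H{\left(M \right)} = 5 \cdot 1 = 5$)
$x{\left(s,D \right)} = 5$
$f{\left(o,c \right)} = - 14 o + c o$
$y = 60$ ($y = 12 \cdot 5 = 60$)
$a = i \sqrt{345}$ ($a = \sqrt{10 \left(-14 - 20\right) - 5} = \sqrt{10 \left(-34\right) - 5} = \sqrt{-340 - 5} = \sqrt{-345} = i \sqrt{345} \approx 18.574 i$)
$y a = 60 i \sqrt{345}$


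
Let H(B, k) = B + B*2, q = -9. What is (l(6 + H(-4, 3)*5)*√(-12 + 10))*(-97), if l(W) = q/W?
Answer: -97*I*√2/6 ≈ -22.863*I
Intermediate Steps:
H(B, k) = 3*B (H(B, k) = B + 2*B = 3*B)
l(W) = -9/W
(l(6 + H(-4, 3)*5)*√(-12 + 10))*(-97) = ((-9/(6 + (3*(-4))*5))*√(-12 + 10))*(-97) = ((-9/(6 - 12*5))*√(-2))*(-97) = ((-9/(6 - 60))*(I*√2))*(-97) = ((-9/(-54))*(I*√2))*(-97) = ((-9*(-1/54))*(I*√2))*(-97) = ((I*√2)/6)*(-97) = (I*√2/6)*(-97) = -97*I*√2/6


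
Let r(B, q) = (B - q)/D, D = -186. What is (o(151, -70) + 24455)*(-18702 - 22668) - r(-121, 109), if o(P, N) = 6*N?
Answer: -92472499465/93 ≈ -9.9433e+8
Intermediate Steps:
r(B, q) = -B/186 + q/186 (r(B, q) = (B - q)/(-186) = (B - q)*(-1/186) = -B/186 + q/186)
(o(151, -70) + 24455)*(-18702 - 22668) - r(-121, 109) = (6*(-70) + 24455)*(-18702 - 22668) - (-1/186*(-121) + (1/186)*109) = (-420 + 24455)*(-41370) - (121/186 + 109/186) = 24035*(-41370) - 1*115/93 = -994327950 - 115/93 = -92472499465/93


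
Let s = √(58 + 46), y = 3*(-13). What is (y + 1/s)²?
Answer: (2028 - √26)²/2704 ≈ 1513.4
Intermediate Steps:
y = -39
s = 2*√26 (s = √104 = 2*√26 ≈ 10.198)
(y + 1/s)² = (-39 + 1/(2*√26))² = (-39 + √26/52)²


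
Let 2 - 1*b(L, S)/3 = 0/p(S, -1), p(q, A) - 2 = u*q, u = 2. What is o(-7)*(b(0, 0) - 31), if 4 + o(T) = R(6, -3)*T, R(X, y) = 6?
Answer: 1150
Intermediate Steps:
p(q, A) = 2 + 2*q
o(T) = -4 + 6*T
b(L, S) = 6 (b(L, S) = 6 - 0/(2 + 2*S) = 6 - 3*0 = 6 + 0 = 6)
o(-7)*(b(0, 0) - 31) = (-4 + 6*(-7))*(6 - 31) = (-4 - 42)*(-25) = -46*(-25) = 1150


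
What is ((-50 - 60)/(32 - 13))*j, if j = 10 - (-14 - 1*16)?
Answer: -4400/19 ≈ -231.58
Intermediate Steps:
j = 40 (j = 10 - (-14 - 16) = 10 - 1*(-30) = 10 + 30 = 40)
((-50 - 60)/(32 - 13))*j = ((-50 - 60)/(32 - 13))*40 = -110/19*40 = -4400/19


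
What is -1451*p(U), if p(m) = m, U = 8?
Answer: -11608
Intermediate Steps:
-1451*p(U) = -1451*8 = -11608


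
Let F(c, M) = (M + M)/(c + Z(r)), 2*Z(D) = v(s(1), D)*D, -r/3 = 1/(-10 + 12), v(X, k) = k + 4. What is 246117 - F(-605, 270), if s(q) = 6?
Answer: 238980471/971 ≈ 2.4612e+5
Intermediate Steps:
v(X, k) = 4 + k
r = -3/2 (r = -3/(-10 + 12) = -3/2 ≈ -1.5000)
Z(D) = D*(4 + D)/2 (Z(D) = ((4 + D)*D)/2 = (D*(4 + D))/2 = D*(4 + D)/2)
F(c, M) = 2*M/(-15/8 + c) (F(c, M) = (M + M)/(c + (1/2)*(-3/2)*(4 - 3/2)) = (2*M)/(c + (1/2)*(-3/2)*(5/2)) = (2*M)/(c - 15/8) = (2*M)/(-15/8 + c) = 2*M/(-15/8 + c))
246117 - F(-605, 270) = 246117 - 16*270/(-15 + 8*(-605)) = 246117 - 16*270/(-15 - 4840) = 246117 - 16*270/(-4855) = 246117 - 16*270*(-1)/4855 = 246117 - 1*(-864/971) = 246117 + 864/971 = 238980471/971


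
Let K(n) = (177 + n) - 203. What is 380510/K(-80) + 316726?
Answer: 16596223/53 ≈ 3.1314e+5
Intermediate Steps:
K(n) = -26 + n
380510/K(-80) + 316726 = 380510/(-26 - 80) + 316726 = 380510/(-106) + 316726 = 380510*(-1/106) + 316726 = -190255/53 + 316726 = 16596223/53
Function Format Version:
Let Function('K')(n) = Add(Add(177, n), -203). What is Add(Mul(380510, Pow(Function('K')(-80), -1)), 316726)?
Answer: Rational(16596223, 53) ≈ 3.1314e+5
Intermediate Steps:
Function('K')(n) = Add(-26, n)
Add(Mul(380510, Pow(Function('K')(-80), -1)), 316726) = Add(Mul(380510, Pow(Add(-26, -80), -1)), 316726) = Add(Mul(380510, Pow(-106, -1)), 316726) = Add(Mul(380510, Rational(-1, 106)), 316726) = Add(Rational(-190255, 53), 316726) = Rational(16596223, 53)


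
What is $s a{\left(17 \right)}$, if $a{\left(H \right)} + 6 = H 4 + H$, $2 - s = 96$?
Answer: $-7426$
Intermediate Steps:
$s = -94$ ($s = 2 - 96 = -94$)
$a{\left(H \right)} = -6 + 5 H$ ($a{\left(H \right)} = -6 + \left(H 4 + H\right) = -6 + \left(4 H + H\right) = -6 + 5 H$)
$s a{\left(17 \right)} = - 94 \left(-6 + 5 \cdot 17\right) = - 94 \left(-6 + 85\right) = \left(-94\right) 79 = -7426$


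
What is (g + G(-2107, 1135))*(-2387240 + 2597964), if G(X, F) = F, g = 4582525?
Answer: 965887169840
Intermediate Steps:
(g + G(-2107, 1135))*(-2387240 + 2597964) = (4582525 + 1135)*(-2387240 + 2597964) = 4583660*210724 = 965887169840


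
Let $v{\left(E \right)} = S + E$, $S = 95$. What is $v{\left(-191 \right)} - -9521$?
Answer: $9425$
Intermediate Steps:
$v{\left(E \right)} = 95 + E$
$v{\left(-191 \right)} - -9521 = \left(95 - 191\right) - -9521 = -96 + 9521 = 9425$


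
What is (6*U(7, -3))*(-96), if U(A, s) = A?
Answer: -4032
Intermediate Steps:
(6*U(7, -3))*(-96) = (6*7)*(-96) = 42*(-96) = -4032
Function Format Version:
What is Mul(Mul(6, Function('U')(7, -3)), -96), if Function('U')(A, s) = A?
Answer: -4032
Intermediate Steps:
Mul(Mul(6, Function('U')(7, -3)), -96) = Mul(Mul(6, 7), -96) = Mul(42, -96) = -4032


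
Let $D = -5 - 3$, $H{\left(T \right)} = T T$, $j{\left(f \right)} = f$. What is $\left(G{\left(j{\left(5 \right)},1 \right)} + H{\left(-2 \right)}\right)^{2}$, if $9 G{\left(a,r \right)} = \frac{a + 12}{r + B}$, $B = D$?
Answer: $\frac{55225}{3969} \approx 13.914$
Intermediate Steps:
$H{\left(T \right)} = T^{2}$
$D = -8$
$B = -8$
$G{\left(a,r \right)} = \frac{12 + a}{9 \left(-8 + r\right)}$ ($G{\left(a,r \right)} = \frac{\left(a + 12\right) \frac{1}{r - 8}}{9} = \frac{\left(12 + a\right) \frac{1}{-8 + r}}{9} = \frac{\frac{1}{-8 + r} \left(12 + a\right)}{9} = \frac{12 + a}{9 \left(-8 + r\right)}$)
$\left(G{\left(j{\left(5 \right)},1 \right)} + H{\left(-2 \right)}\right)^{2} = \left(\frac{12 + 5}{9 \left(-8 + 1\right)} + \left(-2\right)^{2}\right)^{2} = \left(\frac{1}{9} \frac{1}{-7} \cdot 17 + 4\right)^{2} = \left(\frac{1}{9} \left(- \frac{1}{7}\right) 17 + 4\right)^{2} = \left(- \frac{17}{63} + 4\right)^{2} = \left(\frac{235}{63}\right)^{2} = \frac{55225}{3969}$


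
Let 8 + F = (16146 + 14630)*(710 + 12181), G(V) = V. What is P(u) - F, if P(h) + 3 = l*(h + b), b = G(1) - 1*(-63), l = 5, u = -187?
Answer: -396734026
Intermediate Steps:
b = 64 (b = 1 - 1*(-63) = 1 + 63 = 64)
P(h) = 317 + 5*h (P(h) = -3 + 5*(h + 64) = -3 + 5*(64 + h) = -3 + (320 + 5*h) = 317 + 5*h)
F = 396733408 (F = -8 + (16146 + 14630)*(710 + 12181) = -8 + 30776*12891 = -8 + 396733416 = 396733408)
P(u) - F = (317 + 5*(-187)) - 1*396733408 = (317 - 935) - 396733408 = -618 - 396733408 = -396734026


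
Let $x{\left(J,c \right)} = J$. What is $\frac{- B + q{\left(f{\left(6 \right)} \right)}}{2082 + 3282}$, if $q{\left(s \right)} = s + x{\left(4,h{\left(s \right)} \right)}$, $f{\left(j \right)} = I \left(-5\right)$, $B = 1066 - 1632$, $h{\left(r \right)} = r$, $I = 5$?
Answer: $\frac{545}{5364} \approx 0.1016$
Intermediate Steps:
$B = -566$
$f{\left(j \right)} = -25$ ($f{\left(j \right)} = 5 \left(-5\right) = -25$)
$q{\left(s \right)} = 4 + s$ ($q{\left(s \right)} = s + 4 = 4 + s$)
$\frac{- B + q{\left(f{\left(6 \right)} \right)}}{2082 + 3282} = \frac{\left(-1\right) \left(-566\right) + \left(4 - 25\right)}{2082 + 3282} = \frac{566 - 21}{5364} = 545 \cdot \frac{1}{5364} = \frac{545}{5364}$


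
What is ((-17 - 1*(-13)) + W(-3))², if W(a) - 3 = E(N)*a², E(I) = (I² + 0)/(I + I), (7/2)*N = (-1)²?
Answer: 4/49 ≈ 0.081633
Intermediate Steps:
N = 2/7 (N = (2/7)*(-1)² = (2/7)*1 = 2/7 ≈ 0.28571)
E(I) = I/2 (E(I) = I²/((2*I)) = I²*(1/(2*I)) = I/2)
W(a) = 3 + a²/7 (W(a) = 3 + ((½)*(2/7))*a² = 3 + a²/7)
((-17 - 1*(-13)) + W(-3))² = ((-17 - 1*(-13)) + (3 + (⅐)*(-3)²))² = ((-17 + 13) + (3 + (⅐)*9))² = (-4 + (3 + 9/7))² = (-4 + 30/7)² = (2/7)² = 4/49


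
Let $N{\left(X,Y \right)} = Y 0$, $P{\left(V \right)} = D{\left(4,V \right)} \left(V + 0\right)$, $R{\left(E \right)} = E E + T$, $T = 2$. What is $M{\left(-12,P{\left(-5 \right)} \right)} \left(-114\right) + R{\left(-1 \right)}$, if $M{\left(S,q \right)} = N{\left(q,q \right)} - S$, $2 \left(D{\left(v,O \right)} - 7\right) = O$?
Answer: $-1365$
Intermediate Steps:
$D{\left(v,O \right)} = 7 + \frac{O}{2}$
$R{\left(E \right)} = 2 + E^{2}$ ($R{\left(E \right)} = E E + 2 = E^{2} + 2 = 2 + E^{2}$)
$P{\left(V \right)} = V \left(7 + \frac{V}{2}\right)$ ($P{\left(V \right)} = \left(7 + \frac{V}{2}\right) \left(V + 0\right) = \left(7 + \frac{V}{2}\right) V = V \left(7 + \frac{V}{2}\right)$)
$N{\left(X,Y \right)} = 0$
$M{\left(S,q \right)} = - S$ ($M{\left(S,q \right)} = 0 - S = - S$)
$M{\left(-12,P{\left(-5 \right)} \right)} \left(-114\right) + R{\left(-1 \right)} = \left(-1\right) \left(-12\right) \left(-114\right) + \left(2 + \left(-1\right)^{2}\right) = 12 \left(-114\right) + \left(2 + 1\right) = -1368 + 3 = -1365$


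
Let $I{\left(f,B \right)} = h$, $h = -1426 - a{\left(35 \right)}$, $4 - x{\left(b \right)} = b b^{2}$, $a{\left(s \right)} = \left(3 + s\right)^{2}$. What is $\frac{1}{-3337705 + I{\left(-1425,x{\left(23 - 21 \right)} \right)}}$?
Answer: $- \frac{1}{3340575} \approx -2.9935 \cdot 10^{-7}$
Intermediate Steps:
$x{\left(b \right)} = 4 - b^{3}$ ($x{\left(b \right)} = 4 - b b^{2} = 4 - b^{3}$)
$h = -2870$ ($h = -1426 - \left(3 + 35\right)^{2} = -1426 - 38^{2} = -1426 - 1444 = -2870$)
$I{\left(f,B \right)} = -2870$
$\frac{1}{-3337705 + I{\left(-1425,x{\left(23 - 21 \right)} \right)}} = \frac{1}{-3337705 - 2870} = \frac{1}{-3340575} = - \frac{1}{3340575}$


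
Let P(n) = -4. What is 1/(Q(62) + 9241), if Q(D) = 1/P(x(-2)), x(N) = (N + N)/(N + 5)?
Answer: 4/36963 ≈ 0.00010822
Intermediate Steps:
x(N) = 2*N/(5 + N) (x(N) = (2*N)/(5 + N) = 2*N/(5 + N))
Q(D) = -¼ (Q(D) = 1/(-4) = -¼)
1/(Q(62) + 9241) = 1/(-¼ + 9241) = 1/(36963/4) = 4/36963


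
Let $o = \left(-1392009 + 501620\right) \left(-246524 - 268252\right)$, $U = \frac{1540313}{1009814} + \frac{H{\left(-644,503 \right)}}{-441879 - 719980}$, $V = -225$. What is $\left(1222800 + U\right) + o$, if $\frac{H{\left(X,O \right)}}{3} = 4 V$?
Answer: $\frac{537766877657556795405731}{1173261484226} \approx 4.5835 \cdot 10^{11}$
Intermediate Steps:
$H{\left(X,O \right)} = -2700$ ($H{\left(X,O \right)} = 3 \cdot 4 \left(-225\right) = 3 \left(-900\right) = -2700$)
$U = \frac{1792353019667}{1173261484226}$ ($U = \frac{1540313}{1009814} - \frac{2700}{-441879 - 719980} = 1540313 \cdot \frac{1}{1009814} - \frac{2700}{-1161859} = \frac{1540313}{1009814} - - \frac{2700}{1161859} = \frac{1540313}{1009814} + \frac{2700}{1161859} = \frac{1792353019667}{1173261484226} \approx 1.5277$)
$o = 458350887864$ ($o = \left(-890389\right) \left(-514776\right) = 458350887864$)
$\left(1222800 + U\right) + o = \left(1222800 + \frac{1792353019667}{1173261484226}\right) + 458350887864 = \frac{1434665935264572467}{1173261484226} + 458350887864 = \frac{537766877657556795405731}{1173261484226}$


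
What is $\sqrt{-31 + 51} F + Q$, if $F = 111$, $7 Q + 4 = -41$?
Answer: $- \frac{45}{7} + 222 \sqrt{5} \approx 489.98$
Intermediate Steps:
$Q = - \frac{45}{7}$ ($Q = - \frac{4}{7} + \frac{1}{7} \left(-41\right) = - \frac{4}{7} - \frac{41}{7} = - \frac{45}{7} \approx -6.4286$)
$\sqrt{-31 + 51} F + Q = \sqrt{-31 + 51} \cdot 111 - \frac{45}{7} = \sqrt{20} \cdot 111 - \frac{45}{7} = 2 \sqrt{5} \cdot 111 - \frac{45}{7} = 222 \sqrt{5} - \frac{45}{7} = - \frac{45}{7} + 222 \sqrt{5}$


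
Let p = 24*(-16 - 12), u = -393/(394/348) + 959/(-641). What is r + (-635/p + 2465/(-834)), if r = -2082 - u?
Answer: -6823168992929/3931760672 ≈ -1735.4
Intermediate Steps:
u = -44021785/126277 (u = -393/(394*(1/348)) + 959*(-1/641) = -393/197/174 - 959/641 = -393*174/197 - 959/641 = -68382/197 - 959/641 = -44021785/126277 ≈ -348.61)
p = -672 (p = 24*(-28) = -672)
r = -218886929/126277 (r = -2082 - 1*(-44021785/126277) = -2082 + 44021785/126277 = -218886929/126277 ≈ -1733.4)
r + (-635/p + 2465/(-834)) = -218886929/126277 + (-635/(-672) + 2465/(-834)) = -218886929/126277 + (-635*(-1/672) + 2465*(-1/834)) = -218886929/126277 + (635/672 - 2465/834) = -218886929/126277 - 62605/31136 = -6823168992929/3931760672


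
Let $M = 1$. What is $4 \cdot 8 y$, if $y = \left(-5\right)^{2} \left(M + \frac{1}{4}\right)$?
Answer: $1000$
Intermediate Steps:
$y = \frac{125}{4}$ ($y = \left(-5\right)^{2} \left(1 + \frac{1}{4}\right) = 25 \left(1 + \frac{1}{4}\right) = 25 \cdot \frac{5}{4} = \frac{125}{4} \approx 31.25$)
$4 \cdot 8 y = 4 \cdot 8 \cdot \frac{125}{4} = 32 \cdot \frac{125}{4} = 1000$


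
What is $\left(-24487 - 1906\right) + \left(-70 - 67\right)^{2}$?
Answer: $-7624$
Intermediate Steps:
$\left(-24487 - 1906\right) + \left(-70 - 67\right)^{2} = -26393 + \left(-137\right)^{2} = -26393 + 18769 = -7624$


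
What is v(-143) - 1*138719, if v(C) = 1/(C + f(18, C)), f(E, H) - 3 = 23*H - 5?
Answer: -476361047/3434 ≈ -1.3872e+5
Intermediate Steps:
f(E, H) = -2 + 23*H (f(E, H) = 3 + (23*H - 5) = 3 + (-5 + 23*H) = -2 + 23*H)
v(C) = 1/(-2 + 24*C) (v(C) = 1/(C + (-2 + 23*C)) = 1/(-2 + 24*C))
v(-143) - 1*138719 = 1/(2*(-1 + 12*(-143))) - 1*138719 = 1/(2*(-1 - 1716)) - 138719 = (½)/(-1717) - 138719 = (½)*(-1/1717) - 138719 = -1/3434 - 138719 = -476361047/3434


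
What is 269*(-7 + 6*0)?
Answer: -1883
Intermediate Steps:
269*(-7 + 6*0) = 269*(-7 + 0) = 269*(-7) = -1883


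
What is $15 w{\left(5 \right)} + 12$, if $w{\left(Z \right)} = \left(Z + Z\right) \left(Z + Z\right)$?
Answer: $1512$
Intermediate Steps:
$w{\left(Z \right)} = 4 Z^{2}$ ($w{\left(Z \right)} = 2 Z 2 Z = 4 Z^{2}$)
$15 w{\left(5 \right)} + 12 = 15 \cdot 4 \cdot 5^{2} + 12 = 15 \cdot 4 \cdot 25 + 12 = 15 \cdot 100 + 12 = 1500 + 12 = 1512$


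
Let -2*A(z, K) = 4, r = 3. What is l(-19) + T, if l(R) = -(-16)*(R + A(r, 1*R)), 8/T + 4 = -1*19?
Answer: -7736/23 ≈ -336.35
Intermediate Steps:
A(z, K) = -2 (A(z, K) = -½*4 = -2)
T = -8/23 (T = 8/(-4 - 1*19) = 8/(-4 - 19) = 8/(-23) = 8*(-1/23) = -8/23 ≈ -0.34783)
l(R) = -32 + 16*R (l(R) = -(-16)*(R - 2) = -(-16)*(-2 + R) = -4*(8 - 4*R) = -32 + 16*R)
l(-19) + T = (-32 + 16*(-19)) - 8/23 = (-32 - 304) - 8/23 = -336 - 8/23 = -7736/23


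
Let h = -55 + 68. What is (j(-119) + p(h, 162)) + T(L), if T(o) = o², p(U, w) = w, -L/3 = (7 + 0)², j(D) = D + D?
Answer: 21533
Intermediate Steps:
h = 13
j(D) = 2*D
L = -147 (L = -3*(7 + 0)² = -3*7² = -3*49 = -147)
(j(-119) + p(h, 162)) + T(L) = (2*(-119) + 162) + (-147)² = (-238 + 162) + 21609 = -76 + 21609 = 21533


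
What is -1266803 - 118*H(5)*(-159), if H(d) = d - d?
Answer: -1266803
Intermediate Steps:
H(d) = 0
-1266803 - 118*H(5)*(-159) = -1266803 - 118*0*(-159) = -1266803 + 0*(-159) = -1266803 + 0 = -1266803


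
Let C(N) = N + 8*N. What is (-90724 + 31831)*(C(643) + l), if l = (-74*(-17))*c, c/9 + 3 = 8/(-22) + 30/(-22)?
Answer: 30923948691/11 ≈ 2.8113e+9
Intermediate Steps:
c = -468/11 (c = -27 + 9*(8/(-22) + 30/(-22)) = -27 + 9*(8*(-1/22) + 30*(-1/22)) = -27 + 9*(-4/11 - 15/11) = -27 + 9*(-19/11) = -27 - 171/11 = -468/11 ≈ -42.545)
l = -588744/11 (l = -74*(-17)*(-468/11) = 1258*(-468/11) = -588744/11 ≈ -53522.)
C(N) = 9*N
(-90724 + 31831)*(C(643) + l) = (-90724 + 31831)*(9*643 - 588744/11) = -58893*(5787 - 588744/11) = -58893*(-525087/11) = 30923948691/11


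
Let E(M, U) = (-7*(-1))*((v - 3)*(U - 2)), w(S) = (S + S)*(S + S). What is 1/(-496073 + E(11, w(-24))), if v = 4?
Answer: -1/479959 ≈ -2.0835e-6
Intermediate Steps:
w(S) = 4*S² (w(S) = (2*S)*(2*S) = 4*S²)
E(M, U) = -14 + 7*U (E(M, U) = (-7*(-1))*((4 - 3)*(U - 2)) = 7*(1*(-2 + U)) = 7*(-2 + U) = -14 + 7*U)
1/(-496073 + E(11, w(-24))) = 1/(-496073 + (-14 + 7*(4*(-24)²))) = 1/(-496073 + (-14 + 7*(4*576))) = 1/(-496073 + (-14 + 7*2304)) = 1/(-496073 + (-14 + 16128)) = 1/(-496073 + 16114) = 1/(-479959) = -1/479959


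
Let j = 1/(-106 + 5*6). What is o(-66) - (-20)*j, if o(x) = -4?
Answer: -81/19 ≈ -4.2632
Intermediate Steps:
j = -1/76 (j = 1/(-106 + 30) = 1/(-76) = -1/76 ≈ -0.013158)
o(-66) - (-20)*j = -4 - (-20)*(-1)/76 = -4 - 1*5/19 = -4 - 5/19 = -81/19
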